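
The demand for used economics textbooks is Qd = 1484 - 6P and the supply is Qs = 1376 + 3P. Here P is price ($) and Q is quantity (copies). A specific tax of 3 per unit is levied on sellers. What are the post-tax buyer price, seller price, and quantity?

With a tax of 3 on sellers, they supply based on the net price P_s = P_b - 3, so Qs = 1367 + 3P_b.
Set Qd = Qs: 1484 - 6P_b = 1367 + 3P_b, so 117 = 9P_b and P_b = 13.
Then P_s = 13 - 3 = 10 and Q = 1484 - 6(13) = 1406.

P_b = 13, P_s = 10, Q = 1406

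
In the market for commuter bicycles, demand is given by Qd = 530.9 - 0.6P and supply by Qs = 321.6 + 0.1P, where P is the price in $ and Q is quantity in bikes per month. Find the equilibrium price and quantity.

P* = 299, Q* = 351.5

The market clears where 530.9 - 0.6P = 321.6 + 0.1P. Rearranging, 0.7P = 209.3, hence P* = 299.
Substitute back: Q* = 530.9 - 0.6(299) = 351.5.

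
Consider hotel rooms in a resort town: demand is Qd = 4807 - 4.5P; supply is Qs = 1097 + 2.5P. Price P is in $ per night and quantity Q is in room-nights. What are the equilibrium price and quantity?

The market clears where 4807 - 4.5P = 1097 + 2.5P. Rearranging, 7P = 3710, hence P* = 530.
From the demand curve, Q* = 4807 - 4.5(530) = 2422.

P* = 530, Q* = 2422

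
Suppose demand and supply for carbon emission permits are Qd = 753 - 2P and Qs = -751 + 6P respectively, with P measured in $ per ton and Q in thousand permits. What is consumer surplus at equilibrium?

Consumer surplus = 35532.25

At equilibrium Qd = Qs, so 753 - 2P = -751 + 6P; collecting terms, 1504 = 8P and P* = 188.
Substitute back: Q* = 753 - 2(188) = 377.
Demand choke price (Qd = 0): P = 753/2 = 376.5. Consumer surplus = ½ × (376.5 - 188) × 377 = 35532.25.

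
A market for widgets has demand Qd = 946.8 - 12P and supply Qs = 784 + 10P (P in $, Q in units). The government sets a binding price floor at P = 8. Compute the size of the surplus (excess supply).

Surplus = 13.2

At P = 8: Qd = 850.8 and Qs = 864.
Surplus = Qs - Qd = 864 - 850.8 = 13.2.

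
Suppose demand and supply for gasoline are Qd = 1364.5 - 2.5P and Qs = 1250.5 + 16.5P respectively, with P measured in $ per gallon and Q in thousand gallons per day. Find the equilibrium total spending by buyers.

Total spending by buyers = 8097

The market clears where 1364.5 - 2.5P = 1250.5 + 16.5P. Rearranging, 19P = 114, hence P* = 6.
Substitute back: Q* = 1364.5 - 2.5(6) = 1349.5.
Total spending by buyers = P* × Q* = 6 × 1349.5 = 8097.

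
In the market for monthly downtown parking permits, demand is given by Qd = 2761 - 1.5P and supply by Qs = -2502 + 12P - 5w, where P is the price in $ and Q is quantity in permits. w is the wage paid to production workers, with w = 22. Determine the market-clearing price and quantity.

With w = 22, supply is Qs = -2612 + 12P.
The market clears where 2761 - 1.5P = -2612 + 12P. Rearranging, 13.5P = 5373, hence P* = 398.
From the demand curve, Q* = 2761 - 1.5(398) = 2164.

P* = 398, Q* = 2164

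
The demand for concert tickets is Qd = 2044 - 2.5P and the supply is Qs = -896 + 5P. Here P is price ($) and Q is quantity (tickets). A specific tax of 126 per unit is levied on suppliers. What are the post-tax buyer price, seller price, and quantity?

P_b = 476, P_s = 350, Q = 854

The tax drives a wedge P_b - P_s = 126. Substituting P_s = P_b - 126 into supply: Qs = -1526 + 5P_b.
Equate demand and the shifted supply: 2044 - 2.5P_b = -1526 + 5P_b, giving 7.5P_b = 3570, so P_b = 476.
So P_s = 350 and the quantity traded is Q = 2044 - 2.5(476) = 854.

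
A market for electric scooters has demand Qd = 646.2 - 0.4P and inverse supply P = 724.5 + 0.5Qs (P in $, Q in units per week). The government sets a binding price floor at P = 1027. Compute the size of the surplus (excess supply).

Solving each curve for Q: Qs = -1449 + 2P.
At P = 1027: Qd = 235.4 and Qs = 605.
Surplus = Qs - Qd = 605 - 235.4 = 369.6.

Surplus = 369.6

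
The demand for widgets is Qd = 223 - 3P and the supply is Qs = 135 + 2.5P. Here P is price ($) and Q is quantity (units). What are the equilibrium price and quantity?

The market clears where 223 - 3P = 135 + 2.5P. Rearranging, 5.5P = 88, hence P* = 16.
Then Q* = 223 - 3(16) = 175.

P* = 16, Q* = 175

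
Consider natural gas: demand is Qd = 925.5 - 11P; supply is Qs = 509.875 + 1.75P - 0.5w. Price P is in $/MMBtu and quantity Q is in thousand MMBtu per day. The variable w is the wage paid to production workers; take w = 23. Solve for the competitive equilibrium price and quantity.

P* = 33.5, Q* = 557

With w = 23, supply is Qs = 498.375 + 1.75P.
Equating demand and supply, 925.5 - 11P = 498.375 + 1.75P gives 12.75P = 427.125, so P* = 33.5.
Then Q* = 925.5 - 11(33.5) = 557.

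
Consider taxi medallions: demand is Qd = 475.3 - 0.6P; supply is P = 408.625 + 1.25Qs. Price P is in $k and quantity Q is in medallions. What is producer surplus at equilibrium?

Producer surplus = 10807.65625

Inverting to quantity form: Qs = -326.9 + 0.8P.
Equating demand and supply, 475.3 - 0.6P = -326.9 + 0.8P gives 1.4P = 802.2, so P* = 573.
Then Q* = 475.3 - 0.6(573) = 131.5.
Supply choke price (Qs = 0): P = 408.625. Producer surplus = ½ × (573 - 408.625) × 131.5 = 10807.65625.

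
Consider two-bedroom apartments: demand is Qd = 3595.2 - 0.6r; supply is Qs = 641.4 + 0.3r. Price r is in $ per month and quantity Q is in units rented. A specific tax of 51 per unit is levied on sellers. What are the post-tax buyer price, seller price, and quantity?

The tax drives a wedge r_b - r_s = 51. Substituting r_s = r_b - 51 into supply: Qs = 626.1 + 0.3r_b.
Market clearing requires 3595.2 - 0.6r_b = 626.1 + 0.3r_b; hence 2969.1 = 0.9r_b and r_b = 3299.
So r_s = 3248 and the quantity traded is Q = 3595.2 - 0.6(3299) = 1615.8.

r_b = 3299, r_s = 3248, Q = 1615.8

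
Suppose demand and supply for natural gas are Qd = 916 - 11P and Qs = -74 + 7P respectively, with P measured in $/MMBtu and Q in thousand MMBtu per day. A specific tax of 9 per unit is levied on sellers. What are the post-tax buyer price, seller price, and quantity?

Sellers keep P_s = P_b - 9 per unit, so supply in terms of the buyer price is Qs = -137 + 7P_b.
Equate demand and the shifted supply: 916 - 11P_b = -137 + 7P_b, giving 18P_b = 1053, so P_b = 58.5.
Then P_s = 58.5 - 9 = 49.5 and Q = 916 - 11(58.5) = 272.5.

P_b = 58.5, P_s = 49.5, Q = 272.5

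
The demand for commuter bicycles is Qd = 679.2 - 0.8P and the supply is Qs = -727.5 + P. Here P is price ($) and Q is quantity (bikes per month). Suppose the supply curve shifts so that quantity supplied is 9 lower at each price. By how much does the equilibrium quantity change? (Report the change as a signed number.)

Equating demand and supply, 679.2 - 0.8P = -727.5 + P gives 1.8P = 1406.7, so P* = 781.5.
Substitute back: Q* = 679.2 - 0.8(781.5) = 54.
After the shift, supply is Qs = -736.5 + P.
The new intersection has 1415.7 = 1.8P, i.e. P = 786.5, Q = 50.
ΔQ = 50 - 54 = -4.

ΔQ = -4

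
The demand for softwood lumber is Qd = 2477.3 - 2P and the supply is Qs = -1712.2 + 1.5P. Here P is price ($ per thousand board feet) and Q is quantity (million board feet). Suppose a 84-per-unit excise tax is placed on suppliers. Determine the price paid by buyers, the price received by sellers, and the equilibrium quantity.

P_b = 1233, P_s = 1149, Q = 11.3

With a tax of 84 on suppliers, they supply based on the net price P_s = P_b - 84, so Qs = -1838.2 + 1.5P_b.
Set Qd = Qs: 2477.3 - 2P_b = -1838.2 + 1.5P_b, so 4315.5 = 3.5P_b and P_b = 1233.
Then P_s = 1233 - 84 = 1149 and Q = 2477.3 - 2(1233) = 11.3.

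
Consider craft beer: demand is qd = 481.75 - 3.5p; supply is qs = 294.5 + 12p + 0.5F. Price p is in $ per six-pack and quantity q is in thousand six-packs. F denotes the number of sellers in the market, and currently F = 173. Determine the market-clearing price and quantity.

p* = 6.5, q* = 459

With F = 173, supply is qs = 381 + 12p.
The market clears where 481.75 - 3.5p = 381 + 12p. Rearranging, 15.5p = 100.75, hence p* = 6.5.
Substitute back: q* = 481.75 - 3.5(6.5) = 459.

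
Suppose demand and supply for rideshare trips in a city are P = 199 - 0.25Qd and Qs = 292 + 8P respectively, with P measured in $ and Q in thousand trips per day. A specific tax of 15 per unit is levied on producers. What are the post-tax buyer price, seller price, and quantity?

In direct form, Qd = 796 - 4P.
With a tax of 15 on producers, they supply based on the net price P_s = P_b - 15, so Qs = 172 + 8P_b.
Set Qd = Qs: 796 - 4P_b = 172 + 8P_b, so 624 = 12P_b and P_b = 52.
Then P_s = 52 - 15 = 37 and Q = 796 - 4(52) = 588.

P_b = 52, P_s = 37, Q = 588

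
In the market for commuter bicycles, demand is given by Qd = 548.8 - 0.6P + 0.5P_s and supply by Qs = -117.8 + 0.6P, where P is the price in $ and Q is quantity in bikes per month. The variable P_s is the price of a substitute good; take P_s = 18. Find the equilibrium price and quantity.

P* = 563, Q* = 220

With P_s = 18, demand is Qd = 557.8 - 0.6P.
Set Qd = Qs: 557.8 - 0.6P = -117.8 + 0.6P, so 675.6 = 1.2P and P* = 563.
Then Q* = 557.8 - 0.6(563) = 220.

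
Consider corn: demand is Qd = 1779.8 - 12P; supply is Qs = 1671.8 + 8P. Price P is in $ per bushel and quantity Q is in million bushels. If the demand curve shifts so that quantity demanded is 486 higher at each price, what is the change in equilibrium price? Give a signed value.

ΔP = 24.3

Set Qd = Qs: 1779.8 - 12P = 1671.8 + 8P, so 108 = 20P and P* = 5.4.
Plugging P* into demand: Q* = 1779.8 - 12(5.4) = 1715.
After the shift, demand is Qd = 2265.8 - 12P.
The new intersection has 594 = 20P, i.e. P = 29.7, Q = 1909.4.
ΔP = 29.7 - 5.4 = 24.3.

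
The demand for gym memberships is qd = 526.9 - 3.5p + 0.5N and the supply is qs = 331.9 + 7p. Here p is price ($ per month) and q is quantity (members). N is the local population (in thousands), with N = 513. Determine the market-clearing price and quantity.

With N = 513, demand is qd = 783.4 - 3.5p.
Equating demand and supply, 783.4 - 3.5p = 331.9 + 7p gives 10.5p = 451.5, so p* = 43.
Plugging p* into demand: q* = 783.4 - 3.5(43) = 632.9.

p* = 43, q* = 632.9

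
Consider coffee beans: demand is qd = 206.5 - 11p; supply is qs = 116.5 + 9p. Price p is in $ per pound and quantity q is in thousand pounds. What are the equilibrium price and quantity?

Set qd = qs: 206.5 - 11p = 116.5 + 9p, so 90 = 20p and p* = 4.5.
Substitute back: q* = 206.5 - 11(4.5) = 157.

p* = 4.5, q* = 157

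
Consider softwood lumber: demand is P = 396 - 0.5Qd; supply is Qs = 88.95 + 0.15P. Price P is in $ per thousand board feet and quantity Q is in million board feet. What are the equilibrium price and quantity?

Solving each curve for Q: Qd = 792 - 2P.
At equilibrium Qd = Qs, so 792 - 2P = 88.95 + 0.15P; collecting terms, 703.05 = 2.15P and P* = 327.
Substitute back: Q* = 792 - 2(327) = 138.

P* = 327, Q* = 138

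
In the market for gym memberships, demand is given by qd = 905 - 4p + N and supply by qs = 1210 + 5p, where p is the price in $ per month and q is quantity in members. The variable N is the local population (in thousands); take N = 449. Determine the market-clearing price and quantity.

With N = 449, demand is qd = 1354 - 4p.
The market clears where 1354 - 4p = 1210 + 5p. Rearranging, 9p = 144, hence p* = 16.
Substitute back: q* = 1354 - 4(16) = 1290.

p* = 16, q* = 1290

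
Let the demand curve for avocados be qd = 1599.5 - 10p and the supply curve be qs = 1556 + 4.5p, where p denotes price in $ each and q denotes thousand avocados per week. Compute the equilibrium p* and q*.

Equating demand and supply, 1599.5 - 10p = 1556 + 4.5p gives 14.5p = 43.5, so p* = 3.
Substitute back: q* = 1599.5 - 10(3) = 1569.5.

p* = 3, q* = 1569.5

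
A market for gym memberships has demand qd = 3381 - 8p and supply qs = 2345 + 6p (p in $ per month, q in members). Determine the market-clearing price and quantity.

p* = 74, q* = 2789

Equating demand and supply, 3381 - 8p = 2345 + 6p gives 14p = 1036, so p* = 74.
Substitute back: q* = 3381 - 8(74) = 2789.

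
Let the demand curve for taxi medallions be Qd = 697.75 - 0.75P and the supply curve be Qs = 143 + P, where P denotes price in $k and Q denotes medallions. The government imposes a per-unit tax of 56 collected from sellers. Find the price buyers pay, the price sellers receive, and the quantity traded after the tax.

The tax drives a wedge P_b - P_s = 56. Substituting P_s = P_b - 56 into supply: Qs = 87 + P_b.
Equate demand and the shifted supply: 697.75 - 0.75P_b = 87 + P_b, giving 1.75P_b = 610.75, so P_b = 349.
So P_s = 293 and the quantity traded is Q = 697.75 - 0.75(349) = 436.

P_b = 349, P_s = 293, Q = 436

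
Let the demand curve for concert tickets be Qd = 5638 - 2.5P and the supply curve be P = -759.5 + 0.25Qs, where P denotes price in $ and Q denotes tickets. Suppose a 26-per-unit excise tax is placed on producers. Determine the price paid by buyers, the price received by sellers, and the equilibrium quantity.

Inverting to quantity form: Qs = 3038 + 4P.
Producers keep P_s = P_b - 26 per unit, so supply in terms of the buyer price is Qs = 2934 + 4P_b.
Set Qd = Qs: 5638 - 2.5P_b = 2934 + 4P_b, so 2704 = 6.5P_b and P_b = 416.
Then P_s = 416 - 26 = 390 and Q = 5638 - 2.5(416) = 4598.

P_b = 416, P_s = 390, Q = 4598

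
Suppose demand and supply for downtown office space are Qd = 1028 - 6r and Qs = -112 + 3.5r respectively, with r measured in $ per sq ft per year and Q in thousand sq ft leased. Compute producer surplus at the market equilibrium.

Set Qd = Qs: 1028 - 6r = -112 + 3.5r, so 1140 = 9.5r and r* = 120.
Then Q* = 1028 - 6(120) = 308.
Supply choke price (Qs = 0): r = 32. Producer surplus = ½ × (120 - 32) × 308 = 13552.

Producer surplus = 13552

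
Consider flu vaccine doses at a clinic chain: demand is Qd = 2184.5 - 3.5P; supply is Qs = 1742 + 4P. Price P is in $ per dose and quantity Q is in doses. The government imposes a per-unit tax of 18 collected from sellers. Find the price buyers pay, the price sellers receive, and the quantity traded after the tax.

P_b = 68.6, P_s = 50.6, Q = 1944.4

With a tax of 18 on sellers, they supply based on the net price P_s = P_b - 18, so Qs = 1670 + 4P_b.
Set Qd = Qs: 2184.5 - 3.5P_b = 1670 + 4P_b, so 514.5 = 7.5P_b and P_b = 68.6.
So P_s = 50.6 and the quantity traded is Q = 2184.5 - 3.5(68.6) = 1944.4.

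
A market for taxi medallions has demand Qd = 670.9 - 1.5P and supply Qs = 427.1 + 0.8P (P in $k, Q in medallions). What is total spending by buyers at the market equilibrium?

Total spending by buyers = 54261.4

Equating demand and supply, 670.9 - 1.5P = 427.1 + 0.8P gives 2.3P = 243.8, so P* = 106.
Then Q* = 670.9 - 1.5(106) = 511.9.
Total spending by buyers = P* × Q* = 106 × 511.9 = 54261.4.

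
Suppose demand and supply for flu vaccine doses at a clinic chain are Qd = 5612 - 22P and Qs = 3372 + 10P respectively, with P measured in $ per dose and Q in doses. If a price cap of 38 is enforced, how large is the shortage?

Shortage = 1024

At P = 38: Qd = 4776 and Qs = 3752.
Shortage = Qd - Qs = 4776 - 3752 = 1024.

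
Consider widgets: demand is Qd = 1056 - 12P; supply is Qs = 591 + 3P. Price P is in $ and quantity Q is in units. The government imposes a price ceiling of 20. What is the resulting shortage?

With P fixed at 20, quantity demanded is 816 and quantity supplied is 651.
Shortage = Qd - Qs = 816 - 651 = 165.

Shortage = 165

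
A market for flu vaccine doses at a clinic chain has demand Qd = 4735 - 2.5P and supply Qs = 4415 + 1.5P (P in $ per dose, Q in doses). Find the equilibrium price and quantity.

Set Qd = Qs: 4735 - 2.5P = 4415 + 1.5P, so 320 = 4P and P* = 80.
Substitute back: Q* = 4735 - 2.5(80) = 4535.

P* = 80, Q* = 4535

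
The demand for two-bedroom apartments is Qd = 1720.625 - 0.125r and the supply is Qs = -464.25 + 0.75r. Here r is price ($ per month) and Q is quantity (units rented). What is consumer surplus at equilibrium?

Equating demand and supply, 1720.625 - 0.125r = -464.25 + 0.75r gives 0.875r = 2184.875, so r* = 2497.
Then Q* = 1720.625 - 0.125(2497) = 1408.5.
Demand choke price (Qd = 0): r = 1720.625/0.125 = 13765. Consumer surplus = ½ × (13765 - 2497) × 1408.5 = 7935489.

Consumer surplus = 7935489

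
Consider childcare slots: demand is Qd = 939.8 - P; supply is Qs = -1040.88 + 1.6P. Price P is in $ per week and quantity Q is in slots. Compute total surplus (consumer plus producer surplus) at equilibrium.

Total surplus = 25743.25

Equating demand and supply, 939.8 - P = -1040.88 + 1.6P gives 2.6P = 1980.68, so P* = 761.8.
Substitute back: Q* = 939.8 - 761.8 = 178.
Demand choke price = 939.8; supply choke price = 650.55. CS = ½(939.8 - 761.8)(178) = 15842; PS = ½(761.8 - 650.55)(178) = 9901.25. Total surplus = 25743.25.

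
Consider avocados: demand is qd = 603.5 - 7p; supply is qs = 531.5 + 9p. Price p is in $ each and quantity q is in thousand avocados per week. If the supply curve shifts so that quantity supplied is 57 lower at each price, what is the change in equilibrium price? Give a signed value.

Δp = 3.5625

Equating demand and supply, 603.5 - 7p = 531.5 + 9p gives 16p = 72, so p* = 4.5.
Then q* = 603.5 - 7(4.5) = 572.
After the shift, supply is qs = 474.5 + 9p.
The new intersection has 129 = 16p, i.e. p = 8.0625, q = 547.0625.
Δp = 8.0625 - 4.5 = 3.5625.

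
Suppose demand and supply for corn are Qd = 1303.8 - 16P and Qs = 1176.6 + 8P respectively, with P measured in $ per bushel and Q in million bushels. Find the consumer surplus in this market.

Set Qd = Qs: 1303.8 - 16P = 1176.6 + 8P, so 127.2 = 24P and P* = 5.3.
From the demand curve, Q* = 1303.8 - 16(5.3) = 1219.
Demand choke price (Qd = 0): P = 1303.8/16 = 81.4875. Consumer surplus = ½ × (81.4875 - 5.3) × 1219 = 46436.28125.

Consumer surplus = 46436.28125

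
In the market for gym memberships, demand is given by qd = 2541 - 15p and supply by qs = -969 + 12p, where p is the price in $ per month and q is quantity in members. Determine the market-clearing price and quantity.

p* = 130, q* = 591

Set qd = qs: 2541 - 15p = -969 + 12p, so 3510 = 27p and p* = 130.
Plugging p* into demand: q* = 2541 - 15(130) = 591.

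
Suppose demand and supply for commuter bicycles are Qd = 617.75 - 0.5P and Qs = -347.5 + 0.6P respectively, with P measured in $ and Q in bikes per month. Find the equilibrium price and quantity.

At equilibrium Qd = Qs, so 617.75 - 0.5P = -347.5 + 0.6P; collecting terms, 965.25 = 1.1P and P* = 877.5.
From the demand curve, Q* = 617.75 - 0.5(877.5) = 179.

P* = 877.5, Q* = 179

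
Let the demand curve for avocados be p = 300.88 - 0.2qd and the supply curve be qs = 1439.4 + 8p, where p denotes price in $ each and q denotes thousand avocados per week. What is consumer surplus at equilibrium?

In direct form, qd = 1504.4 - 5p.
Equating demand and supply, 1504.4 - 5p = 1439.4 + 8p gives 13p = 65, so p* = 5.
Substitute back: q* = 1504.4 - 5(5) = 1479.4.
Demand choke price (qd = 0): p = 1504.4/5 = 300.88. Consumer surplus = ½ × (300.88 - 5) × 1479.4 = 218862.436.

Consumer surplus = 218862.436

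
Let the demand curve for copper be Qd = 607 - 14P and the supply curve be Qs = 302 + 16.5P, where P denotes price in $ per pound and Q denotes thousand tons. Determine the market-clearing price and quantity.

P* = 10, Q* = 467

Equating demand and supply, 607 - 14P = 302 + 16.5P gives 30.5P = 305, so P* = 10.
From the demand curve, Q* = 607 - 14(10) = 467.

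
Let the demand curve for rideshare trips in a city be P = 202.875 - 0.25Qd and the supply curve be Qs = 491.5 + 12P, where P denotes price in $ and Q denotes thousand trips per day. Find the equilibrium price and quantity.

Solving each curve for Q: Qd = 811.5 - 4P.
Set Qd = Qs: 811.5 - 4P = 491.5 + 12P, so 320 = 16P and P* = 20.
Substitute back: Q* = 811.5 - 4(20) = 731.5.

P* = 20, Q* = 731.5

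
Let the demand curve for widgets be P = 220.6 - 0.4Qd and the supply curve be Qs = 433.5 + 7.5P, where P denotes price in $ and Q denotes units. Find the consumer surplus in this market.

Inverting to quantity form: Qd = 551.5 - 2.5P.
Equating demand and supply, 551.5 - 2.5P = 433.5 + 7.5P gives 10P = 118, so P* = 11.8.
Then Q* = 551.5 - 2.5(11.8) = 522.
Demand choke price (Qd = 0): P = 551.5/2.5 = 220.6. Consumer surplus = ½ × (220.6 - 11.8) × 522 = 54496.8.

Consumer surplus = 54496.8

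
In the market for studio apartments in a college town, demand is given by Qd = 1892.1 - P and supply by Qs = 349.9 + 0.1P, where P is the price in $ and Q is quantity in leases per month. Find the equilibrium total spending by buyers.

Total spending by buyers = 687120.2

Equating demand and supply, 1892.1 - P = 349.9 + 0.1P gives 1.1P = 1542.2, so P* = 1402.
From the demand curve, Q* = 1892.1 - 1402 = 490.1.
Total spending by buyers = P* × Q* = 1402 × 490.1 = 687120.2.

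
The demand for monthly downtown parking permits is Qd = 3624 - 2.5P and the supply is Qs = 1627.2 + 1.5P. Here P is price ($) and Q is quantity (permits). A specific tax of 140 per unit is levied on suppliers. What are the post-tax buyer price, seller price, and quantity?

With a tax of 140 on suppliers, they supply based on the net price P_s = P_b - 140, so Qs = 1417.2 + 1.5P_b.
Equate demand and the shifted supply: 3624 - 2.5P_b = 1417.2 + 1.5P_b, giving 4P_b = 2206.8, so P_b = 551.7.
So P_s = 411.7 and the quantity traded is Q = 3624 - 2.5(551.7) = 2244.75.

P_b = 551.7, P_s = 411.7, Q = 2244.75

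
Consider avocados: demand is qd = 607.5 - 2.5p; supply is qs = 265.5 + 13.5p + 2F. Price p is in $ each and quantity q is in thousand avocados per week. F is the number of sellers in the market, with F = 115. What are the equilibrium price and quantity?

With F = 115, supply is qs = 495.5 + 13.5p.
The market clears where 607.5 - 2.5p = 495.5 + 13.5p. Rearranging, 16p = 112, hence p* = 7.
Substitute back: q* = 607.5 - 2.5(7) = 590.

p* = 7, q* = 590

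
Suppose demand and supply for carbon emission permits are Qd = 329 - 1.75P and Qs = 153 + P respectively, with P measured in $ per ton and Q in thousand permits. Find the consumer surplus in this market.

Consumer surplus = 13454

Equating demand and supply, 329 - 1.75P = 153 + P gives 2.75P = 176, so P* = 64.
Substitute back: Q* = 329 - 1.75(64) = 217.
Demand choke price (Qd = 0): P = 329/1.75 = 188. Consumer surplus = ½ × (188 - 64) × 217 = 13454.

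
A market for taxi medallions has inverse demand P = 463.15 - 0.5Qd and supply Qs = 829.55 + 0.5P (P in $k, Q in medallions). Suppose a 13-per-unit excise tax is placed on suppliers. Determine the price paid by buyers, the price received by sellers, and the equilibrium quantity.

P_b = 41.3, P_s = 28.3, Q = 843.7

Inverting to quantity form: Qd = 926.3 - 2P.
The tax drives a wedge P_b - P_s = 13. Substituting P_s = P_b - 13 into supply: Qs = 823.05 + 0.5P_b.
Market clearing requires 926.3 - 2P_b = 823.05 + 0.5P_b; hence 103.25 = 2.5P_b and P_b = 41.3.
Then P_s = 41.3 - 13 = 28.3 and Q = 926.3 - 2(41.3) = 843.7.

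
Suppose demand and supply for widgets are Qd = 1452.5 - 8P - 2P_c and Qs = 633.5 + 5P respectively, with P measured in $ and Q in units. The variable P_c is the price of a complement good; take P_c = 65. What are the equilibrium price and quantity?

P* = 53, Q* = 898.5

With P_c = 65, demand is Qd = 1322.5 - 8P.
Set Qd = Qs: 1322.5 - 8P = 633.5 + 5P, so 689 = 13P and P* = 53.
Plugging P* into demand: Q* = 1322.5 - 8(53) = 898.5.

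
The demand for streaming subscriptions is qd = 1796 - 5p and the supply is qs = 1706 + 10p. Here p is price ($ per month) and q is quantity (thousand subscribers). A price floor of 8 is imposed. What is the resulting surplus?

With p fixed at 8, quantity demanded is 1756 and quantity supplied is 1786.
Surplus = qs - qd = 1786 - 1756 = 30.

Surplus = 30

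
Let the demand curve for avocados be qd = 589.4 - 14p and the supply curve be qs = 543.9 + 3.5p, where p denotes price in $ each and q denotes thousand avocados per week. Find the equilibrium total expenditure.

Total expenditure = 1437.8

Set qd = qs: 589.4 - 14p = 543.9 + 3.5p, so 45.5 = 17.5p and p* = 2.6.
Substitute back: q* = 589.4 - 14(2.6) = 553.
Total expenditure = p* × q* = 2.6 × 553 = 1437.8.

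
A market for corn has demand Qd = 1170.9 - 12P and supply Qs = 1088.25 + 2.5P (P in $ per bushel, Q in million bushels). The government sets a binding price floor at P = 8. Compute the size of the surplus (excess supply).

With P fixed at 8, quantity demanded is 1074.9 and quantity supplied is 1108.25.
Surplus = Qs - Qd = 1108.25 - 1074.9 = 33.35.

Surplus = 33.35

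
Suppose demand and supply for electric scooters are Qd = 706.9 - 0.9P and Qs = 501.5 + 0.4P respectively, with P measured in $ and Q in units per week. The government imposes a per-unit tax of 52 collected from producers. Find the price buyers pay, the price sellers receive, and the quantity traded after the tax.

P_b = 174, P_s = 122, Q = 550.3

The tax drives a wedge P_b - P_s = 52. Substituting P_s = P_b - 52 into supply: Qs = 480.7 + 0.4P_b.
Market clearing requires 706.9 - 0.9P_b = 480.7 + 0.4P_b; hence 226.2 = 1.3P_b and P_b = 174.
So P_s = 122 and the quantity traded is Q = 706.9 - 0.9(174) = 550.3.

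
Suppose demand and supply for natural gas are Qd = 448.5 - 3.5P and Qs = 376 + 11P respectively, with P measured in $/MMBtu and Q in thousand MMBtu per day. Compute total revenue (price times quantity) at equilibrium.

Total revenue = 2155

Set Qd = Qs: 448.5 - 3.5P = 376 + 11P, so 72.5 = 14.5P and P* = 5.
From the demand curve, Q* = 448.5 - 3.5(5) = 431.
Total revenue = P* × Q* = 5 × 431 = 2155.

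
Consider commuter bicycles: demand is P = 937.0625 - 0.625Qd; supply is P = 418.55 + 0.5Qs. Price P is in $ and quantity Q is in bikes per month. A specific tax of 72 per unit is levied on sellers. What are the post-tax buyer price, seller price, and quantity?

P_b = 689, P_s = 617, Q = 396.9

Inverting to quantity form: Qd = 1499.3 - 1.6P and Qs = -837.1 + 2P.
Sellers keep P_s = P_b - 72 per unit, so supply in terms of the buyer price is Qs = -981.1 + 2P_b.
Set Qd = Qs: 1499.3 - 1.6P_b = -981.1 + 2P_b, so 2480.4 = 3.6P_b and P_b = 689.
Then P_s = 689 - 72 = 617 and Q = 1499.3 - 1.6(689) = 396.9.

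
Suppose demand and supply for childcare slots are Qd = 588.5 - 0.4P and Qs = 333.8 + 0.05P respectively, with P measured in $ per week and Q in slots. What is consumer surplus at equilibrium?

Consumer surplus = 163895.5125

At equilibrium Qd = Qs, so 588.5 - 0.4P = 333.8 + 0.05P; collecting terms, 254.7 = 0.45P and P* = 566.
Then Q* = 588.5 - 0.4(566) = 362.1.
Demand choke price (Qd = 0): P = 588.5/0.4 = 1471.25. Consumer surplus = ½ × (1471.25 - 566) × 362.1 = 163895.5125.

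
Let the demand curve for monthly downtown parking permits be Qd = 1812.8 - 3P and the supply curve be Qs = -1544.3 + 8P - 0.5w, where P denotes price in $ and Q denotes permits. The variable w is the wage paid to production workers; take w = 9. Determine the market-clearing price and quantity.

P* = 305.6, Q* = 896

With w = 9, supply is Qs = -1548.8 + 8P.
The market clears where 1812.8 - 3P = -1548.8 + 8P. Rearranging, 11P = 3361.6, hence P* = 305.6.
From the demand curve, Q* = 1812.8 - 3(305.6) = 896.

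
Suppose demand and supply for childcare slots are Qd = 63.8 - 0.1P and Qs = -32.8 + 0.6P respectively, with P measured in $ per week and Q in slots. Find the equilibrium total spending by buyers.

Total spending by buyers = 6900

Equating demand and supply, 63.8 - 0.1P = -32.8 + 0.6P gives 0.7P = 96.6, so P* = 138.
Then Q* = 63.8 - 0.1(138) = 50.
Total spending by buyers = P* × Q* = 138 × 50 = 6900.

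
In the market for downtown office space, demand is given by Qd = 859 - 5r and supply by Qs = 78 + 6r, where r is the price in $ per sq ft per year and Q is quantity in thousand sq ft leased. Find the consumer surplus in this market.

The market clears where 859 - 5r = 78 + 6r. Rearranging, 11r = 781, hence r* = 71.
From the demand curve, Q* = 859 - 5(71) = 504.
Demand choke price (Qd = 0): r = 859/5 = 171.8. Consumer surplus = ½ × (171.8 - 71) × 504 = 25401.6.

Consumer surplus = 25401.6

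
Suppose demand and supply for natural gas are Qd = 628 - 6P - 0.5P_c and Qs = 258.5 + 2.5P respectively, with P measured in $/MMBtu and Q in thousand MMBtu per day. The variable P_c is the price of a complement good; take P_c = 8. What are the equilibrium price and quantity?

With P_c = 8, demand is Qd = 624 - 6P.
At equilibrium Qd = Qs, so 624 - 6P = 258.5 + 2.5P; collecting terms, 365.5 = 8.5P and P* = 43.
Substitute back: Q* = 624 - 6(43) = 366.

P* = 43, Q* = 366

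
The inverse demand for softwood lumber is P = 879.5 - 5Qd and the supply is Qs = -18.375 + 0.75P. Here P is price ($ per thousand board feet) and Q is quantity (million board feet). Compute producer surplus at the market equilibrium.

Producer surplus = 12150

Inverting to quantity form: Qd = 175.9 - 0.2P.
At equilibrium Qd = Qs, so 175.9 - 0.2P = -18.375 + 0.75P; collecting terms, 194.275 = 0.95P and P* = 204.5.
Plugging P* into demand: Q* = 175.9 - 0.2(204.5) = 135.
Supply choke price (Qs = 0): P = 24.5. Producer surplus = ½ × (204.5 - 24.5) × 135 = 12150.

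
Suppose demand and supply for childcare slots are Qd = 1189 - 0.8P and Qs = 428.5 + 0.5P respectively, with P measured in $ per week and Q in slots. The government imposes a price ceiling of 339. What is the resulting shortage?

Evaluating both curves at the ceiling price 339 gives Qd = 917.8, Qs = 598.
Shortage = Qd - Qs = 917.8 - 598 = 319.8.

Shortage = 319.8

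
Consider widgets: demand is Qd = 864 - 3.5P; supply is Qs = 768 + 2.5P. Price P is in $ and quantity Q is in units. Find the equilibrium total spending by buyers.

At equilibrium Qd = Qs, so 864 - 3.5P = 768 + 2.5P; collecting terms, 96 = 6P and P* = 16.
From the demand curve, Q* = 864 - 3.5(16) = 808.
Total spending by buyers = P* × Q* = 16 × 808 = 12928.

Total spending by buyers = 12928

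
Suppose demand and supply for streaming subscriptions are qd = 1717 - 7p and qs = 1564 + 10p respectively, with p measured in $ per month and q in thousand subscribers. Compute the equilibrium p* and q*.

Equating demand and supply, 1717 - 7p = 1564 + 10p gives 17p = 153, so p* = 9.
Plugging p* into demand: q* = 1717 - 7(9) = 1654.

p* = 9, q* = 1654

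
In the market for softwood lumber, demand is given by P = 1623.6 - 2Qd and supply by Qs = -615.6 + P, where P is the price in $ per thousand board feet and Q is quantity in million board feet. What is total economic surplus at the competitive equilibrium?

In direct form, Qd = 811.8 - 0.5P.
At equilibrium Qd = Qs, so 811.8 - 0.5P = -615.6 + P; collecting terms, 1427.4 = 1.5P and P* = 951.6.
Substitute back: Q* = 811.8 - 0.5(951.6) = 336.
Demand choke price = 1623.6; supply choke price = 615.6. CS = ½(1623.6 - 951.6)(336) = 112896; PS = ½(951.6 - 615.6)(336) = 56448. Total surplus = 169344.

Total surplus = 169344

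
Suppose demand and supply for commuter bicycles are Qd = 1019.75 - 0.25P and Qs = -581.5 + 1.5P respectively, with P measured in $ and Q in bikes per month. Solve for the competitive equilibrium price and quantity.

Equating demand and supply, 1019.75 - 0.25P = -581.5 + 1.5P gives 1.75P = 1601.25, so P* = 915.
Then Q* = 1019.75 - 0.25(915) = 791.

P* = 915, Q* = 791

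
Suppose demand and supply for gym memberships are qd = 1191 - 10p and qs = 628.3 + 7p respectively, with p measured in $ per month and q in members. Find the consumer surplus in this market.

Set qd = qs: 1191 - 10p = 628.3 + 7p, so 562.7 = 17p and p* = 33.1.
Plugging p* into demand: q* = 1191 - 10(33.1) = 860.
Demand choke price (qd = 0): p = 1191/10 = 119.1. Consumer surplus = ½ × (119.1 - 33.1) × 860 = 36980.

Consumer surplus = 36980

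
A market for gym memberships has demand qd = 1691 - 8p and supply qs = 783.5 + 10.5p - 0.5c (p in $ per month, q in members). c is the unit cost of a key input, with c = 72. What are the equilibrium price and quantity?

With c = 72, supply is qs = 747.5 + 10.5p.
At equilibrium qd = qs, so 1691 - 8p = 747.5 + 10.5p; collecting terms, 943.5 = 18.5p and p* = 51.
From the demand curve, q* = 1691 - 8(51) = 1283.

p* = 51, q* = 1283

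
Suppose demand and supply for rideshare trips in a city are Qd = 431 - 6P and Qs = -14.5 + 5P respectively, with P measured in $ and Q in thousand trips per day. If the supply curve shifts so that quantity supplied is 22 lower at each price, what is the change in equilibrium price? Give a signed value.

Equating demand and supply, 431 - 6P = -14.5 + 5P gives 11P = 445.5, so P* = 40.5.
Plugging P* into demand: Q* = 431 - 6(40.5) = 188.
After the shift, supply is Qs = -36.5 + 5P.
New equilibrium: 467.5 = 11P, so P = 42.5 and Q = 176.
ΔP = 42.5 - 40.5 = 2.

ΔP = 2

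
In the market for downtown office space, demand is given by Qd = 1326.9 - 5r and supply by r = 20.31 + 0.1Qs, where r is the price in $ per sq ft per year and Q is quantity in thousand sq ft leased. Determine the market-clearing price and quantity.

r* = 102, Q* = 816.9

Solving each curve for Q: Qs = -203.1 + 10r.
Equating demand and supply, 1326.9 - 5r = -203.1 + 10r gives 15r = 1530, so r* = 102.
Plugging r* into demand: Q* = 1326.9 - 5(102) = 816.9.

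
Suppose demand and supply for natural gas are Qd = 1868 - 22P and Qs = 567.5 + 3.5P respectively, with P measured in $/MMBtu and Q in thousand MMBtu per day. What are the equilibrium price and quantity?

P* = 51, Q* = 746

At equilibrium Qd = Qs, so 1868 - 22P = 567.5 + 3.5P; collecting terms, 1300.5 = 25.5P and P* = 51.
Then Q* = 1868 - 22(51) = 746.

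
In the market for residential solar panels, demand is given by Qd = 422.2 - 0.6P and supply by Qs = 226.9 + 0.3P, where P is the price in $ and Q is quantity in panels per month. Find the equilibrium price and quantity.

P* = 217, Q* = 292

Set Qd = Qs: 422.2 - 0.6P = 226.9 + 0.3P, so 195.3 = 0.9P and P* = 217.
Substitute back: Q* = 422.2 - 0.6(217) = 292.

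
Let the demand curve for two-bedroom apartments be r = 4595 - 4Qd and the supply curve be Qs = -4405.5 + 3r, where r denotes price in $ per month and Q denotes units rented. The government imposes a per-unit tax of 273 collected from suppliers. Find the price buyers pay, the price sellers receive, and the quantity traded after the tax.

Inverting to quantity form: Qd = 1148.75 - 0.25r.
With a tax of 273 on suppliers, they supply based on the net price r_s = r_b - 273, so Qs = -5224.5 + 3r_b.
Market clearing requires 1148.75 - 0.25r_b = -5224.5 + 3r_b; hence 6373.25 = 3.25r_b and r_b = 1961.
So r_s = 1688 and the quantity traded is Q = 1148.75 - 0.25(1961) = 658.5.

r_b = 1961, r_s = 1688, Q = 658.5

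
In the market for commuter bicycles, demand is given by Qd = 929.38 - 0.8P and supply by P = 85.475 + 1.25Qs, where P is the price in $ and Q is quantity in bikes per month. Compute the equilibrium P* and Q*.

P* = 623.6, Q* = 430.5

In direct form, Qs = -68.38 + 0.8P.
Set Qd = Qs: 929.38 - 0.8P = -68.38 + 0.8P, so 997.76 = 1.6P and P* = 623.6.
Plugging P* into demand: Q* = 929.38 - 0.8(623.6) = 430.5.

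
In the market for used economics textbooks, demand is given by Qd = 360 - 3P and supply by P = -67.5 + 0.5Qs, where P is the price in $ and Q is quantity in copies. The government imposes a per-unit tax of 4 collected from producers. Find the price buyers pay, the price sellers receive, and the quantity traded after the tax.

Inverting to quantity form: Qs = 135 + 2P.
Producers keep P_s = P_b - 4 per unit, so supply in terms of the buyer price is Qs = 127 + 2P_b.
Equate demand and the shifted supply: 360 - 3P_b = 127 + 2P_b, giving 5P_b = 233, so P_b = 46.6.
So P_s = 42.6 and the quantity traded is Q = 360 - 3(46.6) = 220.2.

P_b = 46.6, P_s = 42.6, Q = 220.2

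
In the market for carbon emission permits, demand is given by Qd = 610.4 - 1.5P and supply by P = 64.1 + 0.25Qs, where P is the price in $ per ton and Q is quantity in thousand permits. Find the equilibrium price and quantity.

P* = 157.6, Q* = 374

In direct form, Qs = -256.4 + 4P.
Equating demand and supply, 610.4 - 1.5P = -256.4 + 4P gives 5.5P = 866.8, so P* = 157.6.
From the demand curve, Q* = 610.4 - 1.5(157.6) = 374.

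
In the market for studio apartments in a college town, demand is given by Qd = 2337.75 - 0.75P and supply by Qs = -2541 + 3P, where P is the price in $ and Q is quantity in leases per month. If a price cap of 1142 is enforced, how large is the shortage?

Shortage = 596.25

At P = 1142: Qd = 1481.25 and Qs = 885.
Shortage = Qd - Qs = 1481.25 - 885 = 596.25.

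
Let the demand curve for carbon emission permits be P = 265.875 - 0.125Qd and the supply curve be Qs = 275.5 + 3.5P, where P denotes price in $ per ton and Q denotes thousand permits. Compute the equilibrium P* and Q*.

P* = 161, Q* = 839

Rewriting in direct form: Qd = 2127 - 8P.
Set Qd = Qs: 2127 - 8P = 275.5 + 3.5P, so 1851.5 = 11.5P and P* = 161.
Substitute back: Q* = 2127 - 8(161) = 839.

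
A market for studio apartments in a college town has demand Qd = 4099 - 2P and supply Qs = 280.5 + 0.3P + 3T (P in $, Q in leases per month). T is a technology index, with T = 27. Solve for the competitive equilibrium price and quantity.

With T = 27, supply is Qs = 361.5 + 0.3P.
Set Qd = Qs: 4099 - 2P = 361.5 + 0.3P, so 3737.5 = 2.3P and P* = 1625.
Then Q* = 4099 - 2(1625) = 849.

P* = 1625, Q* = 849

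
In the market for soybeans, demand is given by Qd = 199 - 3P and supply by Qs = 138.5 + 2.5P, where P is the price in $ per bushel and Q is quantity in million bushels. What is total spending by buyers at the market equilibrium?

Total spending by buyers = 1826

Equating demand and supply, 199 - 3P = 138.5 + 2.5P gives 5.5P = 60.5, so P* = 11.
Substitute back: Q* = 199 - 3(11) = 166.
Total spending by buyers = P* × Q* = 11 × 166 = 1826.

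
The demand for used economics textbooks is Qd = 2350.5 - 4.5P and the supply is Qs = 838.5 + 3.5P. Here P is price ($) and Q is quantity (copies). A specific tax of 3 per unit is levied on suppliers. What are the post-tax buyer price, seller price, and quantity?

P_b = 190.3125, P_s = 187.3125, Q = 1494.09375

The tax drives a wedge P_b - P_s = 3. Substituting P_s = P_b - 3 into supply: Qs = 828 + 3.5P_b.
Equate demand and the shifted supply: 2350.5 - 4.5P_b = 828 + 3.5P_b, giving 8P_b = 1522.5, so P_b = 190.3125.
Then P_s = 190.3125 - 3 = 187.3125 and Q = 2350.5 - 4.5(190.3125) = 1494.09375.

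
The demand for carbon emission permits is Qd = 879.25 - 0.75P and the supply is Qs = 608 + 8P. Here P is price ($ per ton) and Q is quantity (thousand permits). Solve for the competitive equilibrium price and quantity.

At equilibrium Qd = Qs, so 879.25 - 0.75P = 608 + 8P; collecting terms, 271.25 = 8.75P and P* = 31.
Substitute back: Q* = 879.25 - 0.75(31) = 856.

P* = 31, Q* = 856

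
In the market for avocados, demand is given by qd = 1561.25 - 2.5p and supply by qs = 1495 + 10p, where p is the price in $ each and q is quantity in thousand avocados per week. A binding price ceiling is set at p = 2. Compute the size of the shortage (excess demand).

Shortage = 41.25

Evaluating both curves at the ceiling price 2 gives qd = 1556.25, qs = 1515.
Shortage = qd - qs = 1556.25 - 1515 = 41.25.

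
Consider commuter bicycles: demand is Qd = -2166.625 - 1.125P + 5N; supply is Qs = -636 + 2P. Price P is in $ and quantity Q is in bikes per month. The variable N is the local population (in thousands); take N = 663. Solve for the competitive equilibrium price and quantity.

P* = 571, Q* = 506

With N = 663, demand is Qd = 1148.375 - 1.125P.
Equating demand and supply, 1148.375 - 1.125P = -636 + 2P gives 3.125P = 1784.375, so P* = 571.
From the demand curve, Q* = 1148.375 - 1.125(571) = 506.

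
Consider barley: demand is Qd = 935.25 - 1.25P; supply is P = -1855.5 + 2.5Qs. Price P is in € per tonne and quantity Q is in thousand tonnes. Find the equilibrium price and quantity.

Solving each curve for Q: Qs = 742.2 + 0.4P.
Equating demand and supply, 935.25 - 1.25P = 742.2 + 0.4P gives 1.65P = 193.05, so P* = 117.
From the demand curve, Q* = 935.25 - 1.25(117) = 789.

P* = 117, Q* = 789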